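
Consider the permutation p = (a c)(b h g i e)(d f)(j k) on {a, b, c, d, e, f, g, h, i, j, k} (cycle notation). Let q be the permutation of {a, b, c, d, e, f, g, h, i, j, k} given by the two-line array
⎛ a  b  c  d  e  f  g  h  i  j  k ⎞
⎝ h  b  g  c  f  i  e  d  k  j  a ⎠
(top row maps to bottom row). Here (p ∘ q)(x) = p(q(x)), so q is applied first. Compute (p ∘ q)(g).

b

First apply q: q(g) = e, then p(e) = b. Thus (p ∘ q)(g) = b.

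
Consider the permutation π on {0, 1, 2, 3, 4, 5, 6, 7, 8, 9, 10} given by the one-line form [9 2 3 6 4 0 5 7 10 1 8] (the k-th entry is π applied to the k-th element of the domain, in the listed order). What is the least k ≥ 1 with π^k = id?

14

Decomposing into disjoint cycles gives cycle lengths 7, 2, 1, 1.
Since disjoint cycles commute, ord(π) = lcm(7, 2) = 14.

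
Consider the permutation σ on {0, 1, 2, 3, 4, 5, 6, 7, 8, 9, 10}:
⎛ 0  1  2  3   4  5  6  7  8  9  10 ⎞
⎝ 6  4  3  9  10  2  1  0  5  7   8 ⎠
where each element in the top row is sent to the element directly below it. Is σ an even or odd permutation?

In disjoint-cycle form the cycle lengths are 11.
A cycle of length ℓ contributes ℓ−1 transpositions, so σ is a product of 10 transpositions — even.

even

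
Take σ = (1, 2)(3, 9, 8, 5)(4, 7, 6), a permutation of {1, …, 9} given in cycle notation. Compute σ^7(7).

7 lies in the 3-cycle (4, 7, 6).
Powers repeat with period 3 on this cycle, and 7 mod 3 = 1, so σ^7(7) = σ^1(7).
Advancing 1 step from 7: 7 → 6.

6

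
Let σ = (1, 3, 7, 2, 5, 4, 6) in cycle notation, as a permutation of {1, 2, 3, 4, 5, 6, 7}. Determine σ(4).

6

In the cycle (1, 3, 7, 2, 5, 4, 6), 4 is followed by 6, so σ(4) = 6.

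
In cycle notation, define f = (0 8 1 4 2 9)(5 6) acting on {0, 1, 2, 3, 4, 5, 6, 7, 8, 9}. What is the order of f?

6

The cycle type of f is (6, 2, 1, 1).
Since disjoint cycles commute, ord(f) = lcm(6, 2) = 6.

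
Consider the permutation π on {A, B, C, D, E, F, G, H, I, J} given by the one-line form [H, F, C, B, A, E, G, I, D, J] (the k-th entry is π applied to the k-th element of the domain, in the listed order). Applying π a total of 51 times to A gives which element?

Tracing A → H → … returns to A after 7 steps, so A lies in a 7-cycle (A H I D B F E).
Since the cycle has length 7, π^51 acts on it the same as π^2 (51 mod 7 = 2).
Stepping 2 places around the cycle: A → H → I.

I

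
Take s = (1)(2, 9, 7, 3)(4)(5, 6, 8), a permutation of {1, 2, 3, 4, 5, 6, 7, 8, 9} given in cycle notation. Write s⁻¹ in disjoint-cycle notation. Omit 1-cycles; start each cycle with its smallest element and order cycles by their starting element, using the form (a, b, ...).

(2, 3, 7, 9)(5, 8, 6)

The inverse reverses each cycle.
After reversing and putting each cycle's least element first, s⁻¹ = (2, 3, 7, 9)(5, 8, 6).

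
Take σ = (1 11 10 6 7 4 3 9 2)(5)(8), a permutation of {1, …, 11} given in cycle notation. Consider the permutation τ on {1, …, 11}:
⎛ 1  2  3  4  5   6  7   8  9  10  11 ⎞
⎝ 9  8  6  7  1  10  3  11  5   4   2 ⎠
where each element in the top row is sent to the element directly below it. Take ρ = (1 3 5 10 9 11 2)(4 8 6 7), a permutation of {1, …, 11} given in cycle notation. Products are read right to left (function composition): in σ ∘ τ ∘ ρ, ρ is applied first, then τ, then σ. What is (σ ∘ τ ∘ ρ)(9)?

1

Chase 9: ρ(9) = 11; τ(11) = 2; σ(2) = 1. Hence (σ ∘ τ ∘ ρ)(9) = 1.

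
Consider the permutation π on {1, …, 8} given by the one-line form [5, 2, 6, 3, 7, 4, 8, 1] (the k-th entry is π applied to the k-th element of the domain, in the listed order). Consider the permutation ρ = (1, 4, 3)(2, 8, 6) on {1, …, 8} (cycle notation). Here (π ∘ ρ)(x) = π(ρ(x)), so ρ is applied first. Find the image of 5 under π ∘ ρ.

7

First apply ρ: ρ(5) = 5, then π(5) = 7. Thus (π ∘ ρ)(5) = 7.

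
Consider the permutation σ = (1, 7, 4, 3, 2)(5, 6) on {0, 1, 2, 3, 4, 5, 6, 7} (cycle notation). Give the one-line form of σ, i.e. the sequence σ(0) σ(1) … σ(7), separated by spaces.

Reading each image from the cycles: 0→0, 1→7, 2→1, 3→2, 4→3, 5→6, 6→5, 7→4.
Listing these in domain order gives 0 7 1 2 3 6 5 4.

0 7 1 2 3 6 5 4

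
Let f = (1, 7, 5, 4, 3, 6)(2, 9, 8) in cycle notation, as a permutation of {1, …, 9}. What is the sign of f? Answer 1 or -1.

-1

The cycle lengths are 6, 3.
A cycle of length ℓ contributes ℓ−1 transpositions, so f is a product of 5 + 2 = 7 transpositions — odd.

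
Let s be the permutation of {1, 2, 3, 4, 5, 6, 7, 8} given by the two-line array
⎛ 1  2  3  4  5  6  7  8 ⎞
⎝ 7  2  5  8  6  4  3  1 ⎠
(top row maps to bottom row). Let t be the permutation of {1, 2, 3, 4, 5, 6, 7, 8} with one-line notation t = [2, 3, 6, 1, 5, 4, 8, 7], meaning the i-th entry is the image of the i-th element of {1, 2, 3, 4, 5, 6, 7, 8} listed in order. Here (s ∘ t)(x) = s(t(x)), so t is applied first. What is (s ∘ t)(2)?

First apply t: t(2) = 3, then s(3) = 5. Thus (s ∘ t)(2) = 5.

5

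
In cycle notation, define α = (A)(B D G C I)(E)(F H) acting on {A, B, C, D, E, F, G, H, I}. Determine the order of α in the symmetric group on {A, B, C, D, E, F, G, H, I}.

The cycle type of α is (5, 2, 1, 1).
The order of α is the least common multiple of its cycle lengths: lcm(5, 2) = 10.

10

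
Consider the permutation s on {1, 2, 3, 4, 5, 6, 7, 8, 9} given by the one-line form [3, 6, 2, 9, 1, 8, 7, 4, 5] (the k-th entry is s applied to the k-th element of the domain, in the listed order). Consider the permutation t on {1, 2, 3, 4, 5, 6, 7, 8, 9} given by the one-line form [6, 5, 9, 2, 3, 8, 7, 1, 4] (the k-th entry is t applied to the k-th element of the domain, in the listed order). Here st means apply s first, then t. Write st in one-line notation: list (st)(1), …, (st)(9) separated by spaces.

For each element, apply s then t: 1 → 3 → 9; 2 → 6 → 8; 3 → 2 → 5; 4 → 9 → 4; 5 → 1 → 6; 6 → 8 → 1; 7 → 7 → 7; 8 → 4 → 2; 9 → 5 → 3.
Collecting the images, st = [9 8 5 4 6 1 7 2 3].

9 8 5 4 6 1 7 2 3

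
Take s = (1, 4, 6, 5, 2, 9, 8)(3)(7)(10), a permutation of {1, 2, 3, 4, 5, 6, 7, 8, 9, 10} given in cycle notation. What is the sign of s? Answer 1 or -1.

The cycle lengths are 7, 1, 1, 1.
A cycle is odd iff its length is even; s has 0 even-length cycles, so sgn(s) = (−1)^0 and s is even.

1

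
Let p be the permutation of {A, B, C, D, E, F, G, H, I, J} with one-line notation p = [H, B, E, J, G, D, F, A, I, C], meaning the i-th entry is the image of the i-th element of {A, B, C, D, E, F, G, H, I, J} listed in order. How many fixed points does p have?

2

The fixed points (elements with p(x) = x) are {B, I}, so there are 2.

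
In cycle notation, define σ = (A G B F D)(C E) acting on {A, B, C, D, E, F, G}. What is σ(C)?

E

C appears in (C E); the next entry (wrapping around) is E.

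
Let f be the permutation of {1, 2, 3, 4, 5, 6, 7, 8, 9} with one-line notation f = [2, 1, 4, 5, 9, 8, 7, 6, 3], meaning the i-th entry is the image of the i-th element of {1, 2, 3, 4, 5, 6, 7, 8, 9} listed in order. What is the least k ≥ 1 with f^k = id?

4

Decomposing into disjoint cycles gives cycle lengths 4, 2, 2, 1.
Since disjoint cycles commute, ord(f) = lcm(4, 2, 2) = 4.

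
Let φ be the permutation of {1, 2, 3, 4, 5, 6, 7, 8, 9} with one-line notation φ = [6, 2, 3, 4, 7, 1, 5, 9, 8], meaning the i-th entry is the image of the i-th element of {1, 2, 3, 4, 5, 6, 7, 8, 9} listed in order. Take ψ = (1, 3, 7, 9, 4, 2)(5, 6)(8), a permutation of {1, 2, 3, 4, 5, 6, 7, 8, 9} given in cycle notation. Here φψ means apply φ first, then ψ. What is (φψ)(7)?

6

φ(7) = 5, then ψ(5) = 6; composing gives (φψ)(7) = 6.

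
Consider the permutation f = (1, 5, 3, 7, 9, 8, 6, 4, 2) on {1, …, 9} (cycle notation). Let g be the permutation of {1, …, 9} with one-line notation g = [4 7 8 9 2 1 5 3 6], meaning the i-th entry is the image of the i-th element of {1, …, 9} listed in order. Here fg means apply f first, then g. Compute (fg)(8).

1

First apply f: f(8) = 6, then g(6) = 1. Thus (fg)(8) = 1.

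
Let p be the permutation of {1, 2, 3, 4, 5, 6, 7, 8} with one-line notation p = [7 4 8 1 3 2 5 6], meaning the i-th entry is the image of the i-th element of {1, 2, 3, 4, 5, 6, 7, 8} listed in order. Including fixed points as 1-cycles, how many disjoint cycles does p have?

The cycle decomposition is (1, 7, 5, 3, 8, 6, 2, 4), which has 1 cycle (counting 1-cycles).

1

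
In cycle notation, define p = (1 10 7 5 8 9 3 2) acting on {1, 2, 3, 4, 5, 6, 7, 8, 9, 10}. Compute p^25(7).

5

7 lies in the 8-cycle (1 10 7 5 8 9 3 2).
On an 8-cycle, p^8 is the identity, so p^25 = p^1 there (25 ≡ 1 mod 8).
Advancing 1 step from 7: 7 → 5.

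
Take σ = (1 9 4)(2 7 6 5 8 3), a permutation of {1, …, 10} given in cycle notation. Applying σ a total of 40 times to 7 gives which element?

7 lies in the 6-cycle (2 7 6 5 8 3).
Since the cycle has length 6, σ^40 acts on it the same as σ^4 (40 mod 6 = 4).
Stepping 4 places around the cycle: 7 → 6 → 5 → 8 → 3.

3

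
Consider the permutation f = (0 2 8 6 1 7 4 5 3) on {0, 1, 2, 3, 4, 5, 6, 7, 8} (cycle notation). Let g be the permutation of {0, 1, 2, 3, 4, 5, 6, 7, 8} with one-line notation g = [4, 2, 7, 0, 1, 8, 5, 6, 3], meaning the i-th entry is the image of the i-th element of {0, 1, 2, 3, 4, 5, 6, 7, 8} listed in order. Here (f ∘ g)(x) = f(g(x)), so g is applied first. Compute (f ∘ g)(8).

(f ∘ g)(8) = f(g(8)). g(8) = 3, then f(3) = 0. So (f ∘ g)(8) = 0.

0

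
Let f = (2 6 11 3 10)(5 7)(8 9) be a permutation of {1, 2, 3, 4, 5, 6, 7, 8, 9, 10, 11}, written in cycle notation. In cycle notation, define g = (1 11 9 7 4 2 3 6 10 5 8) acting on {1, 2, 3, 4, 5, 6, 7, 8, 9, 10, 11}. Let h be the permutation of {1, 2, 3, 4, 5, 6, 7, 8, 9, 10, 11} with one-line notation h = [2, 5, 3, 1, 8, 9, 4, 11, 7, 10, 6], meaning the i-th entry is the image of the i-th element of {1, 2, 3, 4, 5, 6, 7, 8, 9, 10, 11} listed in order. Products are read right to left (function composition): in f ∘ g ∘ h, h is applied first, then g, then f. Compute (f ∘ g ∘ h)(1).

Apply the permutations in order: h(1) = 2, then g(2) = 3, then f(3) = 10. So (f ∘ g ∘ h)(1) = 10.

10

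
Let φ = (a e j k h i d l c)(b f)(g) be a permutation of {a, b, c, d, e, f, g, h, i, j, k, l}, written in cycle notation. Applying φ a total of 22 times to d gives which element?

e

d lies in the 9-cycle (a e j k h i d l c).
Powers repeat with period 9 on this cycle, and 22 mod 9 = 4, so φ^22(d) = φ^4(d).
Advancing 4 steps from d: d → l → c → a → e.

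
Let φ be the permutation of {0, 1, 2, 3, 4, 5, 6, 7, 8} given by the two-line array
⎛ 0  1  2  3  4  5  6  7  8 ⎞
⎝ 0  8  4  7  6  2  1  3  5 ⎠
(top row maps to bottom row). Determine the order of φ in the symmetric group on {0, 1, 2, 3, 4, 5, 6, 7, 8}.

Decomposing into disjoint cycles gives cycle lengths 6, 2, 1.
The order of φ is the least common multiple of its cycle lengths: lcm(6, 2) = 6.

6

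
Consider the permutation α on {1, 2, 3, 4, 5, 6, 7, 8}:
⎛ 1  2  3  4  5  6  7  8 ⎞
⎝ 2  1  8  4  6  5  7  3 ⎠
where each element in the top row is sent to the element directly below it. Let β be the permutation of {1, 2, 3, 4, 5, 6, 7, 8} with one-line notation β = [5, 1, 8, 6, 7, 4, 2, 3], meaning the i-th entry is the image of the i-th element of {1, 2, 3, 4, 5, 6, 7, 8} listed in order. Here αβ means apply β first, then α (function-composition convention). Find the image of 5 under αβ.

β(5) = 7, then α(7) = 7; composing gives (αβ)(5) = 7.

7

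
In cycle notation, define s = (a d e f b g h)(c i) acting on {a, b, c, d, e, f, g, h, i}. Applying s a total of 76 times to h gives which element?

h lies in the 7-cycle (a d e f b g h).
Powers repeat with period 7 on this cycle, and 76 mod 7 = 6, so s^76(h) = s^6(h).
Advancing 6 steps from h: h → a → d → e → f → b → g.

g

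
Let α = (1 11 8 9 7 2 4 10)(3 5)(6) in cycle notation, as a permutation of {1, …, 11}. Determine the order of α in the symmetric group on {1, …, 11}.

8

The disjoint cycles have lengths 8, 2, 1.
Since disjoint cycles commute, ord(α) = lcm(8, 2) = 8.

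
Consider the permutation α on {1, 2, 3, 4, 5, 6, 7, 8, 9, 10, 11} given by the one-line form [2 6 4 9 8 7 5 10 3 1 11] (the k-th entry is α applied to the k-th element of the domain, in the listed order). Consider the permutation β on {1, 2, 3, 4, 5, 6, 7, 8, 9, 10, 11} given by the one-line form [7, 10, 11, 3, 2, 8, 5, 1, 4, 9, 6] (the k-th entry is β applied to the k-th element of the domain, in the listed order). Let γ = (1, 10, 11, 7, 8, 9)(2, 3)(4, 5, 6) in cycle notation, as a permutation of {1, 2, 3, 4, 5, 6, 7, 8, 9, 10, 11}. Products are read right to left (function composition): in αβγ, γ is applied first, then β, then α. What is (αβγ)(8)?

(αβγ)(8) = α(β(γ(8))). γ(8) = 9, then β(9) = 4, then α(4) = 9, so the result is 9.

9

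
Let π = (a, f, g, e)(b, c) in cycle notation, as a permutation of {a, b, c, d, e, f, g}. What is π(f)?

g

Within (a, f, g, e), f ↦ g.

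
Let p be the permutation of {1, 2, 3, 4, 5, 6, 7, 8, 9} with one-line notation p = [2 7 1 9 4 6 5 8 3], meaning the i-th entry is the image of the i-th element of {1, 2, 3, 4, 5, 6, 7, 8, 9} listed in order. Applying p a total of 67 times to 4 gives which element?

Tracing 4 → 9 → … returns to 4 after 7 steps, so 4 lies in a 7-cycle (1, 2, 7, 5, 4, 9, 3).
Powers repeat with period 7 on this cycle, and 67 mod 7 = 4, so p^67(4) = p^4(4).
Advancing 4 steps from 4: 4 → 9 → 3 → 1 → 2.

2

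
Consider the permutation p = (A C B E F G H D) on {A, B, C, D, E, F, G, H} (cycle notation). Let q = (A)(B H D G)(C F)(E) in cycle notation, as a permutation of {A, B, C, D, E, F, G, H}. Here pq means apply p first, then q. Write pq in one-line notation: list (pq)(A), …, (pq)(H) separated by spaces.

F E H A C B D G

For each element, apply p then q: A → C → F; B → E → E; C → B → H; D → A → A; E → F → C; F → G → B; G → H → D; H → D → G.
So pq in one-line form is F E H A C B D G.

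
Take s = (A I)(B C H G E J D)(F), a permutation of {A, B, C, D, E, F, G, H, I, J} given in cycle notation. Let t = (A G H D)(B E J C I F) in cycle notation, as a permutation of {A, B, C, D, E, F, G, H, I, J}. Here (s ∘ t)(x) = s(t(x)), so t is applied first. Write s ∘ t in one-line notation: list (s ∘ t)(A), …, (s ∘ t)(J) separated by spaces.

For each element, apply t then s: A → G → E; B → E → J; C → I → A; D → A → I; E → J → D; F → B → C; G → H → G; H → D → B; I → F → F; J → C → H.
Collecting the images, s ∘ t = [E J A I D C G B F H].

E J A I D C G B F H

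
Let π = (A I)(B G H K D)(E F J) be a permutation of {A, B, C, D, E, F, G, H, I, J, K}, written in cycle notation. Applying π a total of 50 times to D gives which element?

D lies in the 5-cycle (B G H K D).
Powers repeat with period 5 on this cycle, and 50 mod 5 = 0, so π^50(D) = π^0(D).
So π^50(D) = D.

D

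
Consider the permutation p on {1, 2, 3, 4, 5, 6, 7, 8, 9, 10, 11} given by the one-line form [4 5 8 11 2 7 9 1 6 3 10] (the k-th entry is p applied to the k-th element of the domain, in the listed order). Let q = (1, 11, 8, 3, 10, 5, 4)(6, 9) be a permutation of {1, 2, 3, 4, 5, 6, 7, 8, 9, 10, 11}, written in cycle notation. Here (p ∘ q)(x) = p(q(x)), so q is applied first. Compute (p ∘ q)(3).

3

First apply q: q(3) = 10, then p(10) = 3. Thus (p ∘ q)(3) = 3.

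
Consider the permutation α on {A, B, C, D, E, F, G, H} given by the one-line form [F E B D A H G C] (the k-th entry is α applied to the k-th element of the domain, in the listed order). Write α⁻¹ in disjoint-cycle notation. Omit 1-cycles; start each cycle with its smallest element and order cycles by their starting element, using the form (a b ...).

First write α in disjoint cycles: (A F H C B E).
The inverse reverses every cycle; in canonical form, α⁻¹ = (A E B C H F).

(A E B C H F)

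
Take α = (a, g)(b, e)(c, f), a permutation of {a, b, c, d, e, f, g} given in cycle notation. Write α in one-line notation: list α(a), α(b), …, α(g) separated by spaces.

Reading each image from the cycles: a↦g, b↦e, c↦f, d↦d, e↦b, f↦c, g↦a.
Listing these in domain order gives g e f d b c a.

g e f d b c a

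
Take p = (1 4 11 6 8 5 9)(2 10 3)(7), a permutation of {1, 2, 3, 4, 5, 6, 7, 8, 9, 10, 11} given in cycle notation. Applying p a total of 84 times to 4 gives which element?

4

4 lies in the 7-cycle (1 4 11 6 8 5 9).
On a 7-cycle, p^7 is the identity, so p^84 = p^0 there (84 ≡ 0 mod 7).
So p^84(4) = 4.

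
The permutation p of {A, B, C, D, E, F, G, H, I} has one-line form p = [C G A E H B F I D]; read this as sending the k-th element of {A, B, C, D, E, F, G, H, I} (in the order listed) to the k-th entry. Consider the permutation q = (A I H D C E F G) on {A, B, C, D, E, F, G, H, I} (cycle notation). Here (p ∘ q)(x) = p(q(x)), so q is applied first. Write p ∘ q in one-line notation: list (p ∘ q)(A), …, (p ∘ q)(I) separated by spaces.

D G H A B F C E I

Chase each element through q then p: A → I → D; B → B → G; C → E → H; D → C → A; E → F → B; F → G → F; G → A → C; H → D → E; I → H → I.
Collecting the images, p ∘ q = [D G H A B F C E I].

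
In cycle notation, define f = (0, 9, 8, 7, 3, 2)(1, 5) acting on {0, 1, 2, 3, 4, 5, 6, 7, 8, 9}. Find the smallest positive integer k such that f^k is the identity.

6

The cycle type of f is (6, 2, 1, 1).
The order is lcm(6, 2) = 6.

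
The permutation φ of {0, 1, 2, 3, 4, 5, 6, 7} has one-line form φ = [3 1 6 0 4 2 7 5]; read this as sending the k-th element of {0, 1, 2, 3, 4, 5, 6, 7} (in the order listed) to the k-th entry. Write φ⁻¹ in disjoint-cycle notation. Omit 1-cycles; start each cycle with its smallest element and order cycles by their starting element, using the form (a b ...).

The cycle decomposition of φ is (0 3)(2 6 7 5).
The inverse reverses every cycle; in canonical form, φ⁻¹ = (0 3)(2 5 7 6).

(0 3)(2 5 7 6)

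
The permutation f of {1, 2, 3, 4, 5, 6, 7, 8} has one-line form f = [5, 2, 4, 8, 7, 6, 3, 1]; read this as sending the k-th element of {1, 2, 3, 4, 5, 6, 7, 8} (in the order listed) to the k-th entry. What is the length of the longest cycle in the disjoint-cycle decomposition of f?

Decomposing into disjoint cycles gives (1, 5, 7, 3, 4, 8); the longest has length 6.

6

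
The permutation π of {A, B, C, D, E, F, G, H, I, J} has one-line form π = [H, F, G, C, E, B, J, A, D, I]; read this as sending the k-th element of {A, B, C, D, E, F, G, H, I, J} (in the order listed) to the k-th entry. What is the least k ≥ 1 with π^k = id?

10

Writing π as disjoint cycles, the cycle lengths are 5, 2, 2, 1.
Since disjoint cycles commute, ord(π) = lcm(5, 2, 2) = 10.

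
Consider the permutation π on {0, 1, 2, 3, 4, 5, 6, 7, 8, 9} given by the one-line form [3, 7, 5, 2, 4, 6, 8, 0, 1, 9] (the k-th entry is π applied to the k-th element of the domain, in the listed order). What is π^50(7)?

Tracing 7 → 0 → … returns to 7 after 8 steps, so 7 lies in an 8-cycle (0, 3, 2, 5, 6, 8, 1, 7).
Since the cycle has length 8, π^50 acts on it the same as π^2 (50 mod 8 = 2).
Stepping 2 places around the cycle: 7 → 0 → 3.

3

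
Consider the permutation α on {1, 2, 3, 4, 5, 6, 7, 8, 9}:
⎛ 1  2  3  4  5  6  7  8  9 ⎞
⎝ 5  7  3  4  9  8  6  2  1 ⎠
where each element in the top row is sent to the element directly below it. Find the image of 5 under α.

The entry below 5 in the array is 9, so α(5) = 9.

9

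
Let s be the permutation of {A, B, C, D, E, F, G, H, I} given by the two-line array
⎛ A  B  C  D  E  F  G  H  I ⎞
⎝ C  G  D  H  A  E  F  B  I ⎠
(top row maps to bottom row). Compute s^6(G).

H

Tracing G → F → … returns to G after 8 steps, so G lies in an 8-cycle (A C D H B G F E).
Stepping 6 places around the cycle: G → F → E → A → C → D → H.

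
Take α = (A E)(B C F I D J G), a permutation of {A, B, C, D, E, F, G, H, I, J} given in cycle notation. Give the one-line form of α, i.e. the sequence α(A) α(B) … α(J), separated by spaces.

E C F J A I B H D G

Image by image: A↦E, B↦C, C↦F, D↦J, E↦A, F↦I, G↦B, H↦H, I↦D, J↦G.
So the one-line form is E C F J A I B H D G.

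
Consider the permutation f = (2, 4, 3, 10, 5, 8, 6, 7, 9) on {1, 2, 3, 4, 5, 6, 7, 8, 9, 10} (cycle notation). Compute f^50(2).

2 lies in the 9-cycle (2, 4, 3, 10, 5, 8, 6, 7, 9).
Powers repeat with period 9 on this cycle, and 50 mod 9 = 5, so f^50(2) = f^5(2).
Stepping 5 places around the cycle: 2 → 4 → 3 → 10 → 5 → 8.

8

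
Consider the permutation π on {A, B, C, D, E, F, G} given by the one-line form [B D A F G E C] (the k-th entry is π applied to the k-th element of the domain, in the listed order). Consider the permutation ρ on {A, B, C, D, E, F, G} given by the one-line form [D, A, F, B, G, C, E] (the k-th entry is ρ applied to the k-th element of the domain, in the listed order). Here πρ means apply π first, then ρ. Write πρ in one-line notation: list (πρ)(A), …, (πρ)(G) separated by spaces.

A B D C E G F

(πρ)(x) = ρ(π(x)). Computing each image: ρ(π(A)) = ρ(B) = A, ρ(π(B)) = ρ(D) = B, ρ(π(C)) = ρ(A) = D, ρ(π(D)) = ρ(F) = C, ρ(π(E)) = ρ(G) = E, ρ(π(F)) = ρ(E) = G, ρ(π(G)) = ρ(C) = F.
Hence πρ = [A B D C E G F].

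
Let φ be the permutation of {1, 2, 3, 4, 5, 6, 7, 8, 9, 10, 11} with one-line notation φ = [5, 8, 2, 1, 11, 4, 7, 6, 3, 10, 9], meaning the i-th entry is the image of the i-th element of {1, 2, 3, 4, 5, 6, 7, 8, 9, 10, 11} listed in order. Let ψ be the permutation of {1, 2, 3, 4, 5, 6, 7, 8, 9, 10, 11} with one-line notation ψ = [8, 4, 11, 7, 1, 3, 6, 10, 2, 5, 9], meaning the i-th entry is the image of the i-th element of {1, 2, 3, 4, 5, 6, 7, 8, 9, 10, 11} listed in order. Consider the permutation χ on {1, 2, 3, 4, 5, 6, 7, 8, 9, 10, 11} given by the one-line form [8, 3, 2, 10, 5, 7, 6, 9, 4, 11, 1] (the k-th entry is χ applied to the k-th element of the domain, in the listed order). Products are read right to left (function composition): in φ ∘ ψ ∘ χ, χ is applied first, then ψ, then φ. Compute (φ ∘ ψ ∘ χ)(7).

Apply the permutations in order: χ(7) = 6, then ψ(6) = 3, then φ(3) = 2. So (φ ∘ ψ ∘ χ)(7) = 2.

2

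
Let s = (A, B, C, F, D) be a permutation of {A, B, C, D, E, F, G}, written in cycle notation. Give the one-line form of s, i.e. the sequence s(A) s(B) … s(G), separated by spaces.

Reading each image from the cycles: A→B, B→C, C→F, D→A, E→E, F→D, G→G.
So the one-line form is B C F A E D G.

B C F A E D G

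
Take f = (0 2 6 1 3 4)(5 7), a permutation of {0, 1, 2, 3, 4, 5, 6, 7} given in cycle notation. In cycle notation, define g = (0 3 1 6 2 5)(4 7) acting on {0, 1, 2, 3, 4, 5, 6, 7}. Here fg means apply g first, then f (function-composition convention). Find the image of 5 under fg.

First apply g: g(5) = 0, then f(0) = 2. Thus (fg)(5) = 2.

2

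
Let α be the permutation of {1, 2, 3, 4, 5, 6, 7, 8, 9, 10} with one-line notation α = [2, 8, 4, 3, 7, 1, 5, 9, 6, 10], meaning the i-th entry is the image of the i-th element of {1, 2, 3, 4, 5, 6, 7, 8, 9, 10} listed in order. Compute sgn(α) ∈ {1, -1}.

In disjoint-cycle form the cycle lengths are 5, 2, 2, 1.
A cycle is odd iff its length is even; α has 2 even-length cycles, so sgn(α) = (−1)^2 and α is even.

1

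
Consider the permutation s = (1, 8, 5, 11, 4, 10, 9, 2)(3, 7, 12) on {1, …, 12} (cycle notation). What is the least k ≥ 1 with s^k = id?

24

The disjoint cycles have lengths 8, 3, 1.
Since disjoint cycles commute, ord(s) = lcm(8, 3) = 24.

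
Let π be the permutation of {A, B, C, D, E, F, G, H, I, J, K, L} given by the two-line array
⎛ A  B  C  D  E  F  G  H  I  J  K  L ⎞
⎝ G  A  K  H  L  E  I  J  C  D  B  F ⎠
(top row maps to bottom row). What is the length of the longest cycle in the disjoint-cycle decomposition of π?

Decomposing into disjoint cycles gives (A, G, I, C, K, B)(D, H, J)(E, L, F); the longest has length 6.

6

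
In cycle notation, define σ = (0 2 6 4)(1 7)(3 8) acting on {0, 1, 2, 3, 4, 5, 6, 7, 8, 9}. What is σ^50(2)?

4

2 lies in the 4-cycle (0 2 6 4).
Since the cycle has length 4, σ^50 acts on it the same as σ^2 (50 mod 4 = 2).
Stepping 2 places around the cycle: 2 → 6 → 4.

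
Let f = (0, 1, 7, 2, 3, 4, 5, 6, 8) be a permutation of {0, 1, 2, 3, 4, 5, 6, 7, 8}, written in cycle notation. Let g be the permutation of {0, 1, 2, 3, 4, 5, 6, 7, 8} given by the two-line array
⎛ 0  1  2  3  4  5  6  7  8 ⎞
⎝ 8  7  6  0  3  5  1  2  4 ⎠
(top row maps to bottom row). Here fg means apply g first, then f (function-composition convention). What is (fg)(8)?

5

(fg)(8) = f(g(8)). g(8) = 4, then f(4) = 5. So (fg)(8) = 5.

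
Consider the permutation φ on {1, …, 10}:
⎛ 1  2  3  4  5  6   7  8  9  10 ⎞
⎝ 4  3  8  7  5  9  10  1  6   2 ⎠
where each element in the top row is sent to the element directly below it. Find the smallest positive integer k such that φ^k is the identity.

14

Writing φ as disjoint cycles, the cycle lengths are 7, 2, 1.
The order is lcm(7, 2) = 14.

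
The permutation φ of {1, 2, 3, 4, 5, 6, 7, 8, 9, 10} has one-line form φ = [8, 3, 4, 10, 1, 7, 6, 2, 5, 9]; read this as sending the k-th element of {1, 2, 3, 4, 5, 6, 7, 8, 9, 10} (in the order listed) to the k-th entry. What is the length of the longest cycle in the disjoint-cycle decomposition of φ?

8

Decomposing into disjoint cycles gives (1 8 2 3 4 10 9 5)(6 7); the longest has length 8.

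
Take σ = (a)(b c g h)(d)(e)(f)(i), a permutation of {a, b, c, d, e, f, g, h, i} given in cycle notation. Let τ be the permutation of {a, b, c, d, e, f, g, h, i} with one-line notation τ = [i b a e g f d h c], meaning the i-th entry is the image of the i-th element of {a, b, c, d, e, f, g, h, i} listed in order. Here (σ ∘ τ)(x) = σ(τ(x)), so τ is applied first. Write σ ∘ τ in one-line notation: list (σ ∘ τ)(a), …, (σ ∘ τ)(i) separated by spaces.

i c a e h f d b g

(σ ∘ τ)(x) = σ(τ(x)). Computing each image: σ(τ(a)) = σ(i) = i, σ(τ(b)) = σ(b) = c, σ(τ(c)) = σ(a) = a, σ(τ(d)) = σ(e) = e, σ(τ(e)) = σ(g) = h, σ(τ(f)) = σ(f) = f, σ(τ(g)) = σ(d) = d, σ(τ(h)) = σ(h) = b, σ(τ(i)) = σ(c) = g.
Hence σ ∘ τ = [i c a e h f d b g].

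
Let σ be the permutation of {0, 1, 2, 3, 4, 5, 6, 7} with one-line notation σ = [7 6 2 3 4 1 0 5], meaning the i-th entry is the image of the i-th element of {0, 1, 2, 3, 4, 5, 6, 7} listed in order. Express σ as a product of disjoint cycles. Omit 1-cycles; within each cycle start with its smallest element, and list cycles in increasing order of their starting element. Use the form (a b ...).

Start at 0 and follow images: 0 → 7 → 5 → 1 → 6 → 0, giving the cycle (0 7 5 1 6).
Repeating from the next unused element and collecting all non-trivial cycles gives (0 7 5 1 6).

(0 7 5 1 6)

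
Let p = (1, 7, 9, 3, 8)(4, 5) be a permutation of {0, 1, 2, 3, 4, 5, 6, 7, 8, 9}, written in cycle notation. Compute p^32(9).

8

9 lies in the 5-cycle (1, 7, 9, 3, 8).
On a 5-cycle, p^5 is the identity, so p^32 = p^2 there (32 ≡ 2 mod 5).
Stepping 2 places around the cycle: 9 → 3 → 8.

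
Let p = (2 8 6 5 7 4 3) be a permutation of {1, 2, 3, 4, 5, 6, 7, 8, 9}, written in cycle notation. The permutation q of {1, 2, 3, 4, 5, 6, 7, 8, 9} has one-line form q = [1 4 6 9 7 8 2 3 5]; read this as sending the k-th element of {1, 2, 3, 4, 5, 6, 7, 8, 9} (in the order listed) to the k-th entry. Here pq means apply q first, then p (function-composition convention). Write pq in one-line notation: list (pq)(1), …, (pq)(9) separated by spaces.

(pq)(x) = p(q(x)). Computing each image: p(q(1)) = p(1) = 1, p(q(2)) = p(4) = 3, p(q(3)) = p(6) = 5, p(q(4)) = p(9) = 9, p(q(5)) = p(7) = 4, p(q(6)) = p(8) = 6, p(q(7)) = p(2) = 8, p(q(8)) = p(3) = 2, p(q(9)) = p(5) = 7.
Hence pq = [1 3 5 9 4 6 8 2 7].

1 3 5 9 4 6 8 2 7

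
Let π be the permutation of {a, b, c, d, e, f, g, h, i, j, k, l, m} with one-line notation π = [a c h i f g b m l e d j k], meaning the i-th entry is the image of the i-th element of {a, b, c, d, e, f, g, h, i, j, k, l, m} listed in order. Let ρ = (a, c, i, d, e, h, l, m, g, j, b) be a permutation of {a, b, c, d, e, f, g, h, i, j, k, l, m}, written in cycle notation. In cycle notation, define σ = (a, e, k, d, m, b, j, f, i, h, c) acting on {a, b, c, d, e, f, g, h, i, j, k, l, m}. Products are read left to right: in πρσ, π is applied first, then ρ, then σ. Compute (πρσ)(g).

(πρσ)(g) = σ(ρ(π(g))). π(g) = b, then ρ(b) = a, then σ(a) = e, so the result is e.

e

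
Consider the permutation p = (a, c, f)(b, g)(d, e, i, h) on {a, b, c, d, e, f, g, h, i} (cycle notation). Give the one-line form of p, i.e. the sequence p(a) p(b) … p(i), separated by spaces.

Reading each image from the cycles: a↦c, b↦g, c↦f, d↦e, e↦i, f↦a, g↦b, h↦d, i↦h.
So the one-line form is c g f e i a b d h.

c g f e i a b d h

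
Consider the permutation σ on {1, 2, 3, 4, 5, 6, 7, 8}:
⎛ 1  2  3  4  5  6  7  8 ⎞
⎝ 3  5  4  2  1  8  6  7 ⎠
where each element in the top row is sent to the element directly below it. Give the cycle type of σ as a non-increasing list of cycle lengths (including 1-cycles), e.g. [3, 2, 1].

[5, 3]

The disjoint cycles are (1 3 4 2 5)(6 8 7), with lengths 5, 3 in non-increasing order.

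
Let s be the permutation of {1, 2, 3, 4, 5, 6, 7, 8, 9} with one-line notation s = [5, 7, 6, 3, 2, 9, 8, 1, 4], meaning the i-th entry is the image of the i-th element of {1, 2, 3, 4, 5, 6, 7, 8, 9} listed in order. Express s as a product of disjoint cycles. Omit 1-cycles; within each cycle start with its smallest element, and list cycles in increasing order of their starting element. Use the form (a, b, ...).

(1, 5, 2, 7, 8)(3, 6, 9, 4)

Iterating s from 1 gives 1 → 5 → 2 → 7 → 8 → 1; that is the 5-cycle (1, 5, 2, 7, 8).
Continuing from each remaining unvisited element yields (1, 5, 2, 7, 8)(3, 6, 9, 4).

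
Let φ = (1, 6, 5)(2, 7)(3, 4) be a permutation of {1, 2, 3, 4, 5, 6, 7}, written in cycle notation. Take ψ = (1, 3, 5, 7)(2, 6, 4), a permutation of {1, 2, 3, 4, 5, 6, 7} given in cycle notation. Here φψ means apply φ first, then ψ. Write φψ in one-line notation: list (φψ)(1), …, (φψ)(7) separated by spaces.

(φψ)(x) = ψ(φ(x)). Computing each image: ψ(φ(1)) = ψ(6) = 4, ψ(φ(2)) = ψ(7) = 1, ψ(φ(3)) = ψ(4) = 2, ψ(φ(4)) = ψ(3) = 5, ψ(φ(5)) = ψ(1) = 3, ψ(φ(6)) = ψ(5) = 7, ψ(φ(7)) = ψ(2) = 6.
Hence φψ = [4 1 2 5 3 7 6].

4 1 2 5 3 7 6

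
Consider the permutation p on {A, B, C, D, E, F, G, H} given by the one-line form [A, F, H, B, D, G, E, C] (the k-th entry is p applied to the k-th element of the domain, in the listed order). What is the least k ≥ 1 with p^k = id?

10

Decomposing into disjoint cycles gives cycle lengths 5, 2, 1.
Since disjoint cycles commute, ord(p) = lcm(5, 2) = 10.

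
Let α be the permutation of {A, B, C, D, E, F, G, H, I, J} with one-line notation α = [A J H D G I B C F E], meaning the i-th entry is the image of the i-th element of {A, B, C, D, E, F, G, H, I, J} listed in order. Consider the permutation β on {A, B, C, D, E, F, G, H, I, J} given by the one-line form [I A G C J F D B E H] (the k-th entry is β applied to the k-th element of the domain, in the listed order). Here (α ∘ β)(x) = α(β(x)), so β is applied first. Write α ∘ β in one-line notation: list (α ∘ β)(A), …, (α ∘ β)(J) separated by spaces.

(α ∘ β)(x) = α(β(x)). Computing each image: α(β(A)) = α(I) = F, α(β(B)) = α(A) = A, α(β(C)) = α(G) = B, α(β(D)) = α(C) = H, α(β(E)) = α(J) = E, α(β(F)) = α(F) = I, α(β(G)) = α(D) = D, α(β(H)) = α(B) = J, α(β(I)) = α(E) = G, α(β(J)) = α(H) = C.
Hence α ∘ β = [F A B H E I D J G C].

F A B H E I D J G C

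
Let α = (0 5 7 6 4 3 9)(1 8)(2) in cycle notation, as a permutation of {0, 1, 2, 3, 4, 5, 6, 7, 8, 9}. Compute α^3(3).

3 lies in the 7-cycle (0 5 7 6 4 3 9).
Stepping 3 places around the cycle: 3 → 9 → 0 → 5.

5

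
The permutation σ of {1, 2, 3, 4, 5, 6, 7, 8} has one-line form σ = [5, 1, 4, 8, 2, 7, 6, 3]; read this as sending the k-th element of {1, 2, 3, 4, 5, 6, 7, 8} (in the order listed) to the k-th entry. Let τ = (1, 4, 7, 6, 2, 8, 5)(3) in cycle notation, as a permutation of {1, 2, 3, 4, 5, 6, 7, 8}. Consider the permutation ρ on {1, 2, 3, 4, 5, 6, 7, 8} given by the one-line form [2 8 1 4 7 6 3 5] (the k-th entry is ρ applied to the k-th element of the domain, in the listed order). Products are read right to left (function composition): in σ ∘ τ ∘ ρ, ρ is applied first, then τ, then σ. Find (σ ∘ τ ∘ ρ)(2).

2

Apply the permutations in order: ρ(2) = 8, then τ(8) = 5, then σ(5) = 2. So (σ ∘ τ ∘ ρ)(2) = 2.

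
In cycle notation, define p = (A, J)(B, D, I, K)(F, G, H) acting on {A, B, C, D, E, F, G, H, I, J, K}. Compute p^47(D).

B

D lies in the 4-cycle (B, D, I, K).
On a 4-cycle, p^4 is the identity, so p^47 = p^3 there (47 ≡ 3 mod 4).
Stepping 3 places around the cycle: D → I → K → B.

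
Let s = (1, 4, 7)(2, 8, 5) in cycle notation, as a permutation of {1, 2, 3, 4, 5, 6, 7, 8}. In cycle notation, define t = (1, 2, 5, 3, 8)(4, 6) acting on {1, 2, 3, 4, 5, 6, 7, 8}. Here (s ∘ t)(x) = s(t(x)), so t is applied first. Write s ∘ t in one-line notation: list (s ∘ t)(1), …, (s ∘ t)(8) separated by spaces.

8 2 5 6 3 7 1 4

Chase each element through t then s: 1 → 2 → 8; 2 → 5 → 2; 3 → 8 → 5; 4 → 6 → 6; 5 → 3 → 3; 6 → 4 → 7; 7 → 7 → 1; 8 → 1 → 4.
So s ∘ t in one-line form is 8 2 5 6 3 7 1 4.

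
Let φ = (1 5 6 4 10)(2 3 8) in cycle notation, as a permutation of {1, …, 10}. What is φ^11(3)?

2

3 lies in the 3-cycle (2 3 8).
Powers repeat with period 3 on this cycle, and 11 mod 3 = 2, so φ^11(3) = φ^2(3).
Stepping 2 places around the cycle: 3 → 8 → 2.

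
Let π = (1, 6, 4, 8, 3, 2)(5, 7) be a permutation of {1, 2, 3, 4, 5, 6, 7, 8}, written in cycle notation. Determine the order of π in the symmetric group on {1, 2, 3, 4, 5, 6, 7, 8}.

6

The disjoint cycles have lengths 6, 2.
The order of π is the least common multiple of its cycle lengths: lcm(6, 2) = 6.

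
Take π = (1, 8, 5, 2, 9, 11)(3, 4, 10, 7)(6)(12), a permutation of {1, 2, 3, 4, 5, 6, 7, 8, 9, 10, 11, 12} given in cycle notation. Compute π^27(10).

10 lies in the 4-cycle (3, 4, 10, 7).
On a 4-cycle, π^4 is the identity, so π^27 = π^3 there (27 ≡ 3 mod 4).
Advancing 3 steps from 10: 10 → 7 → 3 → 4.

4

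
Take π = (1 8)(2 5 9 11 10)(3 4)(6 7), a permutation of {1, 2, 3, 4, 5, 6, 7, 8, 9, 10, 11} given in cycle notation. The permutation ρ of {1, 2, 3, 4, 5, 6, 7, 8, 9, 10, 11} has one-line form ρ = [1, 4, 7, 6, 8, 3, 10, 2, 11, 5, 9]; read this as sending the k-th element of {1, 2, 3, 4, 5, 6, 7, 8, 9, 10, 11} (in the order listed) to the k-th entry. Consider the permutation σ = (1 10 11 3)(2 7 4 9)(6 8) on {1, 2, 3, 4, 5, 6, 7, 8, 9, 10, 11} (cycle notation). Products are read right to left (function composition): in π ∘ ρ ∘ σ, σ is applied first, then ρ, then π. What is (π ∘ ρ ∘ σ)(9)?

3

(π ∘ ρ ∘ σ)(9) = π(ρ(σ(9))). σ(9) = 2, then ρ(2) = 4, then π(4) = 3, so the result is 3.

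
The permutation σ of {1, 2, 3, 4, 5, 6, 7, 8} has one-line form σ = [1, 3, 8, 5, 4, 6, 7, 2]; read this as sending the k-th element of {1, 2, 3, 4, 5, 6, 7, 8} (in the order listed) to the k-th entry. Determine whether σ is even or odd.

odd

In disjoint-cycle form the cycle lengths are 3, 2, 1, 1, 1.
A cycle of length ℓ contributes ℓ−1 transpositions, so σ is a product of 2 + 1 = 3 transpositions — odd.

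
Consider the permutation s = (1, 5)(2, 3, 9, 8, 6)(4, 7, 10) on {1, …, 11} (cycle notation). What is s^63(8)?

3

8 lies in the 5-cycle (2, 3, 9, 8, 6).
Since the cycle has length 5, s^63 acts on it the same as s^3 (63 mod 5 = 3).
Advancing 3 steps from 8: 8 → 6 → 2 → 3.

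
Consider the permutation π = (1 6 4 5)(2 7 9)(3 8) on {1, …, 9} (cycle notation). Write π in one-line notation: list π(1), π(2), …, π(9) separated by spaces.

6 7 8 5 1 4 9 3 2

Image by image: 1↦6, 2↦7, 3↦8, 4↦5, 5↦1, 6↦4, 7↦9, 8↦3, 9↦2.
So the one-line form is 6 7 8 5 1 4 9 3 2.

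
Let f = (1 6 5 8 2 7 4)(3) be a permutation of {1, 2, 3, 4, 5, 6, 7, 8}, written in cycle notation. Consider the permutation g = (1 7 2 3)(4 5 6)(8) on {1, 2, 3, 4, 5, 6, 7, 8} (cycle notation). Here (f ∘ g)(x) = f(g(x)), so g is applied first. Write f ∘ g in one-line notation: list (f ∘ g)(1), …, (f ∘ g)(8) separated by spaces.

Chase each element through g then f: 1 → 7 → 4; 2 → 3 → 3; 3 → 1 → 6; 4 → 5 → 8; 5 → 6 → 5; 6 → 4 → 1; 7 → 2 → 7; 8 → 8 → 2.
So f ∘ g in one-line form is 4 3 6 8 5 1 7 2.

4 3 6 8 5 1 7 2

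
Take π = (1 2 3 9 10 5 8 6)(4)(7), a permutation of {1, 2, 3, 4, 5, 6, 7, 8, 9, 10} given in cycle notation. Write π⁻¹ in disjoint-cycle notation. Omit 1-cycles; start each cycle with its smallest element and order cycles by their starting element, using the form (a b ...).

Inverting a permutation written in cycle notation just reverses the order within every cycle.
Reversing each cycle of π and rotating so the smallest element leads gives (1 6 8 5 10 9 3 2).

(1 6 8 5 10 9 3 2)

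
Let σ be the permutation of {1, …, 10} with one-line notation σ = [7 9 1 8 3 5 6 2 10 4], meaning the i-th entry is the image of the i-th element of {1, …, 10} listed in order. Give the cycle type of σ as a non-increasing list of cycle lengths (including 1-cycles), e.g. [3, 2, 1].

[5, 5]

The disjoint cycles are (1, 7, 6, 5, 3)(2, 9, 10, 4, 8), with lengths 5, 5 in non-increasing order.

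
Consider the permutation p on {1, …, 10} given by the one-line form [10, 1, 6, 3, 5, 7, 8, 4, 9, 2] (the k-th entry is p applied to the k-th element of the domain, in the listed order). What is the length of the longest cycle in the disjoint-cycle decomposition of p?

Decomposing into disjoint cycles gives (1 10 2)(3 6 7 8 4); the longest has length 5.

5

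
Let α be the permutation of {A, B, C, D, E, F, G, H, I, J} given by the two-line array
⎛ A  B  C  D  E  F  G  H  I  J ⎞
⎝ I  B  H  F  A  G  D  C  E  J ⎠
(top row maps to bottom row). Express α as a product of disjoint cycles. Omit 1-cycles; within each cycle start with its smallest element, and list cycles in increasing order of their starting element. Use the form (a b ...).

Iterating α from A gives A → I → E → A; that is the 3-cycle (A I E).
Continuing from each remaining unvisited element yields (A I E)(C H)(D F G).

(A I E)(C H)(D F G)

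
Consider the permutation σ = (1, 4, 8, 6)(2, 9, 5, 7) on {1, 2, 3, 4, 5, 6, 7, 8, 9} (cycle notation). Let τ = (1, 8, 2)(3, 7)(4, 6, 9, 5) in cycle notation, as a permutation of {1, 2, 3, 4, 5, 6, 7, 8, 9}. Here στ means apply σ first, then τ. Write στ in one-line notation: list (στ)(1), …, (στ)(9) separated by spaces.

(στ)(x) = τ(σ(x)). Computing each image: τ(σ(1)) = τ(4) = 6, τ(σ(2)) = τ(9) = 5, τ(σ(3)) = τ(3) = 7, τ(σ(4)) = τ(8) = 2, τ(σ(5)) = τ(7) = 3, τ(σ(6)) = τ(1) = 8, τ(σ(7)) = τ(2) = 1, τ(σ(8)) = τ(6) = 9, τ(σ(9)) = τ(5) = 4.
Hence στ = [6 5 7 2 3 8 1 9 4].

6 5 7 2 3 8 1 9 4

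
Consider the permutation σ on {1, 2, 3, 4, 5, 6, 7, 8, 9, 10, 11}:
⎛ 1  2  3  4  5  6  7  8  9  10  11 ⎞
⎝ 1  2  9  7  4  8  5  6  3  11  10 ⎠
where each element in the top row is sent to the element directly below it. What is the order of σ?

Writing σ as disjoint cycles, the cycle lengths are 3, 2, 2, 2, 1, 1.
The order is lcm(3, 2, 2, 2) = 6.

6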